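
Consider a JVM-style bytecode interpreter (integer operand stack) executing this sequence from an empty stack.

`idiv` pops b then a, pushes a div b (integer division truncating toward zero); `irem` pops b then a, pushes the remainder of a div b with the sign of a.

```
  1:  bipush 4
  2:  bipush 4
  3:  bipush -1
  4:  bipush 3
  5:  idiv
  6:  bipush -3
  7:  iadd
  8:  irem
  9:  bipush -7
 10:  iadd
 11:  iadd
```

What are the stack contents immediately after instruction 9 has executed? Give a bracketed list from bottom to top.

bipush 4   4
bipush 4   4 4
bipush -1  4 4 -1
bipush 3   4 4 -1 3
idiv       4 4 0
bipush -3  4 4 0 -3
iadd       4 4 -3
irem       4 1
bipush -7  4 1 -7

[4, 1, -7]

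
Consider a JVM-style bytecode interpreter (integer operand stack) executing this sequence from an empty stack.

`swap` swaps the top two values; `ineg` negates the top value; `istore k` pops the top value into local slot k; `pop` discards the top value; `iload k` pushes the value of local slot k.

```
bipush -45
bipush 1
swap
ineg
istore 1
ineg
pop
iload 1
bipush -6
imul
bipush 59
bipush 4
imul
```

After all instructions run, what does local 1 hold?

45

bipush -45 → [-45]
bipush 1   → [-45, 1]
swap       → [1, -45]
ineg       → [1, 45]
istore 1   → [1]
ineg       → [-1]
pop        → []
iload 1    → [45]
bipush -6  → [45, -6]
imul       → [-270]
bipush 59  → [-270, 59]
bipush 4   → [-270, 59, 4]
imul       → [-270, 236]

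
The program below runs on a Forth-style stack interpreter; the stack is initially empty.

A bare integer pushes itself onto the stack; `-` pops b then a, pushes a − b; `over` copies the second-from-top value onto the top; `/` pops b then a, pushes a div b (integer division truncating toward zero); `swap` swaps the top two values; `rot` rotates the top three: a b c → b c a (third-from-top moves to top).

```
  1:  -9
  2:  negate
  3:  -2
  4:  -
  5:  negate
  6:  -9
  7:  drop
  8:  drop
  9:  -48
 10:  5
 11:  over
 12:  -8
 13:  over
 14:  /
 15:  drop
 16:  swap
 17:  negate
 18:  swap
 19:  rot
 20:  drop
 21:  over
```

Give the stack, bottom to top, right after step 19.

[-5, -48, -48]

-9     → [-9]
negate → [9]
-2     → [9, -2]
-      → [11]
negate → [-11]
-9     → [-11, -9]
drop   → [-11]
drop   → []
-48    → [-48]
5      → [-48, 5]
over   → [-48, 5, -48]
-8     → [-48, 5, -48, -8]
over   → [-48, 5, -48, -8, -48]
/      → [-48, 5, -48, 0]
drop   → [-48, 5, -48]
swap   → [-48, -48, 5]
negate → [-48, -48, -5]
swap   → [-48, -5, -48]
rot    → [-5, -48, -48]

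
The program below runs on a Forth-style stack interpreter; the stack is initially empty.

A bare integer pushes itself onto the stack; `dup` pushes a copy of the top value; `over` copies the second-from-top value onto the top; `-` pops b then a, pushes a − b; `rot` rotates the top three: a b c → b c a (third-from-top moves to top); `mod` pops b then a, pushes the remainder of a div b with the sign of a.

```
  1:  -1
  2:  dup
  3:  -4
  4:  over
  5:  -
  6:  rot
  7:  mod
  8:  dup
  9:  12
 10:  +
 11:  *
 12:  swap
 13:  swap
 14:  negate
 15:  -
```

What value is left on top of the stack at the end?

-1     → -1
dup    → -1 -1
-4     → -1 -1 -4
over   → -1 -1 -4 -1
-      → -1 -1 -3
rot    → -1 -3 -1
mod    → -1 0
dup    → -1 0 0
12     → -1 0 0 12
+      → -1 0 12
*      → -1 0
swap   → 0 -1
swap   → -1 0
negate → -1 0
-      → -1

-1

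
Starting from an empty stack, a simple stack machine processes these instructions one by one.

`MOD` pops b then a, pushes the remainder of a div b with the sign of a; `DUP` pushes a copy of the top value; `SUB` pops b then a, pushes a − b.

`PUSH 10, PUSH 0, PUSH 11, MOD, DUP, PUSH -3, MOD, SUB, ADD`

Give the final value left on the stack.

PUSH 10 -> 10
PUSH 0  -> 10 0
PUSH 11 -> 10 0 11
MOD     -> 10 0
DUP     -> 10 0 0
PUSH -3 -> 10 0 0 -3
MOD     -> 10 0 0
SUB     -> 10 0
ADD     -> 10

10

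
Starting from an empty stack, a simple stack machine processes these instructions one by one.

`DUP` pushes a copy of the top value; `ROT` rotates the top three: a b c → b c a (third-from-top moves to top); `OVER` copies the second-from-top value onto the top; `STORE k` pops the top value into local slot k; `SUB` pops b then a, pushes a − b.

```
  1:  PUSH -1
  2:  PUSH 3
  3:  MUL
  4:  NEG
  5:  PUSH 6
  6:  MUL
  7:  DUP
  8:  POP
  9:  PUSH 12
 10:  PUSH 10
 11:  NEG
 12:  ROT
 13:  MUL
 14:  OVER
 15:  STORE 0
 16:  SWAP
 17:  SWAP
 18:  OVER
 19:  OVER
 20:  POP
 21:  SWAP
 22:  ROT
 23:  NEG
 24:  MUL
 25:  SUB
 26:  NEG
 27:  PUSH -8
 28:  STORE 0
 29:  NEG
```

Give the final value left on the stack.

-2148

PUSH -1 -> [-1]
PUSH 3  -> [-1, 3]
MUL     -> [-3]
NEG     -> [3]
PUSH 6  -> [3, 6]
MUL     -> [18]
DUP     -> [18, 18]
POP     -> [18]
PUSH 12 -> [18, 12]
PUSH 10 -> [18, 12, 10]
NEG     -> [18, 12, -10]
ROT     -> [12, -10, 18]
MUL     -> [12, -180]
OVER    -> [12, -180, 12]
STORE 0 -> [12, -180]
SWAP    -> [-180, 12]
SWAP    -> [12, -180]
OVER    -> [12, -180, 12]
OVER    -> [12, -180, 12, -180]
POP     -> [12, -180, 12]
SWAP    -> [12, 12, -180]
ROT     -> [12, -180, 12]
NEG     -> [12, -180, -12]
MUL     -> [12, 2160]
SUB     -> [-2148]
NEG     -> [2148]
PUSH -8 -> [2148, -8]
STORE 0 -> [2148]
NEG     -> [-2148]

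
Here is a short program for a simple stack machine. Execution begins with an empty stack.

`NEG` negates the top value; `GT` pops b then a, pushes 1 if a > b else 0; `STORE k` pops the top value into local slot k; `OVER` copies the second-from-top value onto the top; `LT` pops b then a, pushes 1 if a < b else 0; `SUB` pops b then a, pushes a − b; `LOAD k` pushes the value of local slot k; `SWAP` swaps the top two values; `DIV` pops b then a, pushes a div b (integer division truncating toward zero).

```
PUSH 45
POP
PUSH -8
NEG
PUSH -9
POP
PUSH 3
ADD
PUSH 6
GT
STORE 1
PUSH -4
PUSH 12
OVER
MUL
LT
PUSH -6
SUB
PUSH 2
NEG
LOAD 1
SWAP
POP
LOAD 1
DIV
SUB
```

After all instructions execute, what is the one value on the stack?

PUSH 45  45
POP      (empty)
PUSH -8  -8
NEG      8
PUSH -9  8 -9
POP      8
PUSH 3   8 3
ADD      11
PUSH 6   11 6
GT       1
STORE 1  (empty)
PUSH -4  -4
PUSH 12  -4 12
OVER     -4 12 -4
MUL      -4 -48
LT       0
PUSH -6  0 -6
SUB      6
PUSH 2   6 2
NEG      6 -2
LOAD 1   6 -2 1
SWAP     6 1 -2
POP      6 1
LOAD 1   6 1 1
DIV      6 1
SUB      5

5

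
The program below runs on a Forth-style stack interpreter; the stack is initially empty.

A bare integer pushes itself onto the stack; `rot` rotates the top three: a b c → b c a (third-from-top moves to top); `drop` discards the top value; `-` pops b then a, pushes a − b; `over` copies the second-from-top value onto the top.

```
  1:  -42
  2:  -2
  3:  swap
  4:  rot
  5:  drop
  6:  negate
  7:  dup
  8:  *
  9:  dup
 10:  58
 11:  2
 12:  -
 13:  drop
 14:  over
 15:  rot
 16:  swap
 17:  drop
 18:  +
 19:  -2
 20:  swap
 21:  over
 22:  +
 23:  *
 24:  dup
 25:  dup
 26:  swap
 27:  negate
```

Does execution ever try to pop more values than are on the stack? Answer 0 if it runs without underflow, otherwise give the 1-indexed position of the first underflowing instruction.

-42   [-42]
-2    [-42, -2]
swap  [-2, -42]
rot  — needs 3 operands, stack has 2 → underflow

4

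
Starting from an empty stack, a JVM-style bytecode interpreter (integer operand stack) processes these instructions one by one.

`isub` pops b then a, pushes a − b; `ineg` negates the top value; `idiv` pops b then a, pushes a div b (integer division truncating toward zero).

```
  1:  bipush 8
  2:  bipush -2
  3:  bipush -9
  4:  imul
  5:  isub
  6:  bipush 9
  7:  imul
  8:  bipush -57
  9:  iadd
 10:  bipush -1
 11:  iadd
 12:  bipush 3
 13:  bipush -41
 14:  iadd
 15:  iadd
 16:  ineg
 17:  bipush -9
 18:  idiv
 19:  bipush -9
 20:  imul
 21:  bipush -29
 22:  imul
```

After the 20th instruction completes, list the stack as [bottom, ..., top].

[180]

bipush 8    [8]
bipush -2   [8, -2]
bipush -9   [8, -2, -9]
imul        [8, 18]
isub        [-10]
bipush 9    [-10, 9]
imul        [-90]
bipush -57  [-90, -57]
iadd        [-147]
bipush -1   [-147, -1]
iadd        [-148]
bipush 3    [-148, 3]
bipush -41  [-148, 3, -41]
iadd        [-148, -38]
iadd        [-186]
ineg        [186]
bipush -9   [186, -9]
idiv        [-20]
bipush -9   [-20, -9]
imul        [180]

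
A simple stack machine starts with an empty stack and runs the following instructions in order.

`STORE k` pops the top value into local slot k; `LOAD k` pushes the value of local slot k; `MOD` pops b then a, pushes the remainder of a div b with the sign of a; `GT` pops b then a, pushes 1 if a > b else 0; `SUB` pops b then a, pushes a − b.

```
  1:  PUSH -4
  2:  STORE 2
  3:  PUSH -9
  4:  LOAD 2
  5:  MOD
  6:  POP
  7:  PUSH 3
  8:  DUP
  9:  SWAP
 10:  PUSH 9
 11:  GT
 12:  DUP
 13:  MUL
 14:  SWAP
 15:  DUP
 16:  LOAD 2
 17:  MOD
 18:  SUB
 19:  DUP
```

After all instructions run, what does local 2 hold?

PUSH -4 : [-4]
STORE 2 : []
PUSH -9 : [-9]
LOAD 2  : [-9, -4]
MOD     : [-1]
POP     : []
PUSH 3  : [3]
DUP     : [3, 3]
SWAP    : [3, 3]
PUSH 9  : [3, 3, 9]
GT      : [3, 0]
DUP     : [3, 0, 0]
MUL     : [3, 0]
SWAP    : [0, 3]
DUP     : [0, 3, 3]
LOAD 2  : [0, 3, 3, -4]
MOD     : [0, 3, 3]
SUB     : [0, 0]
DUP     : [0, 0, 0]

-4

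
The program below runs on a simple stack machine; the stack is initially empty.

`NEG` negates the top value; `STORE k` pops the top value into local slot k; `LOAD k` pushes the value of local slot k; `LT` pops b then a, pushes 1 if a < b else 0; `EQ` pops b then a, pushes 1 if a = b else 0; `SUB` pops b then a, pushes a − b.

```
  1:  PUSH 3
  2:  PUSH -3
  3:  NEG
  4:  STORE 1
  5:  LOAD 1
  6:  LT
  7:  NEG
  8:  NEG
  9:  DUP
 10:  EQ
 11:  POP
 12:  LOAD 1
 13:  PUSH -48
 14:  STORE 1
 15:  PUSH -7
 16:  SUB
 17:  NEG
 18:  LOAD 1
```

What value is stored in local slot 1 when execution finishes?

PUSH 3   : 3
PUSH -3  : 3 -3
NEG      : 3 3
STORE 1  : 3
LOAD 1   : 3 3
LT       : 0
NEG      : 0
NEG      : 0
DUP      : 0 0
EQ       : 1
POP      : (empty)
LOAD 1   : 3
PUSH -48 : 3 -48
STORE 1  : 3
PUSH -7  : 3 -7
SUB      : 10
NEG      : -10
LOAD 1   : -10 -48

-48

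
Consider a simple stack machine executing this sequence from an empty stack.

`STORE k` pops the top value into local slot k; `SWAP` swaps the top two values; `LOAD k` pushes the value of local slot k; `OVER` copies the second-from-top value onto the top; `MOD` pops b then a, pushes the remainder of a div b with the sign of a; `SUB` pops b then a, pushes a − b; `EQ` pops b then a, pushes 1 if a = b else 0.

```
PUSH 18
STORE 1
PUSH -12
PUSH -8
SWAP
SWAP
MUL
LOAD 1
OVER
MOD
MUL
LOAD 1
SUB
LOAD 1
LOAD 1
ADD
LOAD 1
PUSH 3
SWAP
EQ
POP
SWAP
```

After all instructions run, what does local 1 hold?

18

PUSH 18  → [18]
STORE 1  → []
PUSH -12 → [-12]
PUSH -8  → [-12, -8]
SWAP     → [-8, -12]
SWAP     → [-12, -8]
MUL      → [96]
LOAD 1   → [96, 18]
OVER     → [96, 18, 96]
MOD      → [96, 18]
MUL      → [1728]
LOAD 1   → [1728, 18]
SUB      → [1710]
LOAD 1   → [1710, 18]
LOAD 1   → [1710, 18, 18]
ADD      → [1710, 36]
LOAD 1   → [1710, 36, 18]
PUSH 3   → [1710, 36, 18, 3]
SWAP     → [1710, 36, 3, 18]
EQ       → [1710, 36, 0]
POP      → [1710, 36]
SWAP     → [36, 1710]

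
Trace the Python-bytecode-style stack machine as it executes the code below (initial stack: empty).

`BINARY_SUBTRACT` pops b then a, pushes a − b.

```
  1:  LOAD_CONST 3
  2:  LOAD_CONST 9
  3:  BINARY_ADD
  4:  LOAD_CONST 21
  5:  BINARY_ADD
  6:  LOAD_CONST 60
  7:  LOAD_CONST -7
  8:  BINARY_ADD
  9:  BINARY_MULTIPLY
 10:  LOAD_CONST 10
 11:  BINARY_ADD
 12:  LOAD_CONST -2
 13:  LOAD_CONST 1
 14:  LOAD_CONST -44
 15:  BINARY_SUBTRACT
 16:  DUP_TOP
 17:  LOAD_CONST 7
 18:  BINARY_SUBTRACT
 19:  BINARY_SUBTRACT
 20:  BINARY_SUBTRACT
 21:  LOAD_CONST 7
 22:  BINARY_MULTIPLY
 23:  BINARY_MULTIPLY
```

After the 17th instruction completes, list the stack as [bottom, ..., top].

[1759, -2, 45, 45, 7]

LOAD_CONST 3    : [3]
LOAD_CONST 9    : [3, 9]
BINARY_ADD      : [12]
LOAD_CONST 21   : [12, 21]
BINARY_ADD      : [33]
LOAD_CONST 60   : [33, 60]
LOAD_CONST -7   : [33, 60, -7]
BINARY_ADD      : [33, 53]
BINARY_MULTIPLY : [1749]
LOAD_CONST 10   : [1749, 10]
BINARY_ADD      : [1759]
LOAD_CONST -2   : [1759, -2]
LOAD_CONST 1    : [1759, -2, 1]
LOAD_CONST -44  : [1759, -2, 1, -44]
BINARY_SUBTRACT : [1759, -2, 45]
DUP_TOP         : [1759, -2, 45, 45]
LOAD_CONST 7    : [1759, -2, 45, 45, 7]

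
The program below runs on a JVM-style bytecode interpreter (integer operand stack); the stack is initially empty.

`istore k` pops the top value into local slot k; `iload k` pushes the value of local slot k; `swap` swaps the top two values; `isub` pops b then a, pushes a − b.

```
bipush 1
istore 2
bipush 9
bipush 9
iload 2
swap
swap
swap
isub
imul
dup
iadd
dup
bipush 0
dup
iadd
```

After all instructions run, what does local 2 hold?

1

bipush 1 → 1
istore 2 → (empty)
bipush 9 → 9
bipush 9 → 9 9
iload 2  → 9 9 1
swap     → 9 1 9
swap     → 9 9 1
swap     → 9 1 9
isub     → 9 -8
imul     → -72
dup      → -72 -72
iadd     → -144
dup      → -144 -144
bipush 0 → -144 -144 0
dup      → -144 -144 0 0
iadd     → -144 -144 0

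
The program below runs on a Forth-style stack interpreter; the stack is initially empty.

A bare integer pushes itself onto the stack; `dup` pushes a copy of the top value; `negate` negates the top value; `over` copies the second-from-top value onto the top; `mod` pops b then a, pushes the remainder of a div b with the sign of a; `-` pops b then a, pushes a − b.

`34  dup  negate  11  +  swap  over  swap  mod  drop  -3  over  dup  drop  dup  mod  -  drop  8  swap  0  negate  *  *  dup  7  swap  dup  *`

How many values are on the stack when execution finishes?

3

34     -> [34]
dup    -> [34, 34]
negate -> [34, -34]
11     -> [34, -34, 11]
+      -> [34, -23]
swap   -> [-23, 34]
over   -> [-23, 34, -23]
swap   -> [-23, -23, 34]
mod    -> [-23, -23]
drop   -> [-23]
-3     -> [-23, -3]
over   -> [-23, -3, -23]
dup    -> [-23, -3, -23, -23]
drop   -> [-23, -3, -23]
dup    -> [-23, -3, -23, -23]
mod    -> [-23, -3, 0]
-      -> [-23, -3]
drop   -> [-23]
8      -> [-23, 8]
swap   -> [8, -23]
0      -> [8, -23, 0]
negate -> [8, -23, 0]
*      -> [8, 0]
*      -> [0]
dup    -> [0, 0]
7      -> [0, 0, 7]
swap   -> [0, 7, 0]
dup    -> [0, 7, 0, 0]
*      -> [0, 7, 0]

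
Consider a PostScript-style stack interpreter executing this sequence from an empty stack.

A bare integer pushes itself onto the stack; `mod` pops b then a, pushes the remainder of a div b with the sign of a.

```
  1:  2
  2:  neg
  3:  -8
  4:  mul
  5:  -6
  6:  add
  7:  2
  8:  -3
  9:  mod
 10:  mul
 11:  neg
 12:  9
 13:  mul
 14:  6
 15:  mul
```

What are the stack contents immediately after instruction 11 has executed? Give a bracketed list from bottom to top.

[-20]

2   : 2
neg : -2
-8  : -2 -8
mul : 16
-6  : 16 -6
add : 10
2   : 10 2
-3  : 10 2 -3
mod : 10 2
mul : 20
neg : -20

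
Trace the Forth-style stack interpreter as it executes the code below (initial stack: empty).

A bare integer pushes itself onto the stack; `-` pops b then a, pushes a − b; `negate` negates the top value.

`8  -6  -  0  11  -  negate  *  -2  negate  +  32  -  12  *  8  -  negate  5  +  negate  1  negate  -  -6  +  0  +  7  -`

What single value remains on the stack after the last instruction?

8      → [8]
-6     → [8, -6]
-      → [14]
0      → [14, 0]
11     → [14, 0, 11]
-      → [14, -11]
negate → [14, 11]
*      → [154]
-2     → [154, -2]
negate → [154, 2]
+      → [156]
32     → [156, 32]
-      → [124]
12     → [124, 12]
*      → [1488]
8      → [1488, 8]
-      → [1480]
negate → [-1480]
5      → [-1480, 5]
+      → [-1475]
negate → [1475]
1      → [1475, 1]
negate → [1475, -1]
-      → [1476]
-6     → [1476, -6]
+      → [1470]
0      → [1470, 0]
+      → [1470]
7      → [1470, 7]
-      → [1463]

1463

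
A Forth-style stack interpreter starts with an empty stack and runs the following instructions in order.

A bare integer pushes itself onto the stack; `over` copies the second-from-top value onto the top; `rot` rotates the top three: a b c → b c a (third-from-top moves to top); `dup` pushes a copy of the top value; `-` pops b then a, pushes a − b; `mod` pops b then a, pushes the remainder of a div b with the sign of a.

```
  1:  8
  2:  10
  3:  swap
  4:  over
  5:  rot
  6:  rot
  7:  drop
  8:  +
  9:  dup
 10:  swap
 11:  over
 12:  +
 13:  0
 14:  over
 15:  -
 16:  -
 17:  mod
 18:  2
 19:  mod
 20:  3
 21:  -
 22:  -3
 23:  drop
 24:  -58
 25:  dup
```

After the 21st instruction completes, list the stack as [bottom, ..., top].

[-3]

8    -> [8]
10   -> [8, 10]
swap -> [10, 8]
over -> [10, 8, 10]
rot  -> [8, 10, 10]
rot  -> [10, 10, 8]
drop -> [10, 10]
+    -> [20]
dup  -> [20, 20]
swap -> [20, 20]
over -> [20, 20, 20]
+    -> [20, 40]
0    -> [20, 40, 0]
over -> [20, 40, 0, 40]
-    -> [20, 40, -40]
-    -> [20, 80]
mod  -> [20]
2    -> [20, 2]
mod  -> [0]
3    -> [0, 3]
-    -> [-3]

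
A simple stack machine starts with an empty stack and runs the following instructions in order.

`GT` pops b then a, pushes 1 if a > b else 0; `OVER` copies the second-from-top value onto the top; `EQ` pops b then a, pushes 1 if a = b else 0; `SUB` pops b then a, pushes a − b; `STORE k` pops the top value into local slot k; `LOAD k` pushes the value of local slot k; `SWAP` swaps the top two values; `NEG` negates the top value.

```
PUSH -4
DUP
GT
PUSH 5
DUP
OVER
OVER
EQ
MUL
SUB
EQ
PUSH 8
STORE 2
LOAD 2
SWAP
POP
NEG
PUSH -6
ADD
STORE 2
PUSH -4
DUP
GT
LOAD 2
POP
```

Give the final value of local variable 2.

PUSH -4 → [-4]
DUP     → [-4, -4]
GT      → [0]
PUSH 5  → [0, 5]
DUP     → [0, 5, 5]
OVER    → [0, 5, 5, 5]
OVER    → [0, 5, 5, 5, 5]
EQ      → [0, 5, 5, 1]
MUL     → [0, 5, 5]
SUB     → [0, 0]
EQ      → [1]
PUSH 8  → [1, 8]
STORE 2 → [1]
LOAD 2  → [1, 8]
SWAP    → [8, 1]
POP     → [8]
NEG     → [-8]
PUSH -6 → [-8, -6]
ADD     → [-14]
STORE 2 → []
PUSH -4 → [-4]
DUP     → [-4, -4]
GT      → [0]
LOAD 2  → [0, -14]
POP     → [0]

-14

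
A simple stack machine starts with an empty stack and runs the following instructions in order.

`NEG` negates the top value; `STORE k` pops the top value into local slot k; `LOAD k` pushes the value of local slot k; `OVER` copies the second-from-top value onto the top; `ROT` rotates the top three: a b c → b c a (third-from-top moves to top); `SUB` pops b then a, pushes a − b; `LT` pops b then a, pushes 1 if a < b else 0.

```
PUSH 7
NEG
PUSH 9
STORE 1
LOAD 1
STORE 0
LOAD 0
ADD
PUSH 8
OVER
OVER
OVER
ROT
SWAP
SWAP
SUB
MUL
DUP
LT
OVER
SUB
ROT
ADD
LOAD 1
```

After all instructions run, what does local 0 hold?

PUSH 7  → 7
NEG     → -7
PUSH 9  → -7 9
STORE 1 → -7
LOAD 1  → -7 9
STORE 0 → -7
LOAD 0  → -7 9
ADD     → 2
PUSH 8  → 2 8
OVER    → 2 8 2
OVER    → 2 8 2 8
OVER    → 2 8 2 8 2
ROT     → 2 8 8 2 2
SWAP    → 2 8 8 2 2
SWAP    → 2 8 8 2 2
SUB     → 2 8 8 0
MUL     → 2 8 0
DUP     → 2 8 0 0
LT      → 2 8 0
OVER    → 2 8 0 8
SUB     → 2 8 -8
ROT     → 8 -8 2
ADD     → 8 -6
LOAD 1  → 8 -6 9

9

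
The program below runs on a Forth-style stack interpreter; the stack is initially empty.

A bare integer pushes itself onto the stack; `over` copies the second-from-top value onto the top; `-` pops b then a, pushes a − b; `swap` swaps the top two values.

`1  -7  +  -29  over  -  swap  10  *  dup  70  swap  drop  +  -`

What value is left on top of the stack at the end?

1    : 1
-7   : 1 -7
+    : -6
-29  : -6 -29
over : -6 -29 -6
-    : -6 -23
swap : -23 -6
10   : -23 -6 10
*    : -23 -60
dup  : -23 -60 -60
70   : -23 -60 -60 70
swap : -23 -60 70 -60
drop : -23 -60 70
+    : -23 10
-    : -33

-33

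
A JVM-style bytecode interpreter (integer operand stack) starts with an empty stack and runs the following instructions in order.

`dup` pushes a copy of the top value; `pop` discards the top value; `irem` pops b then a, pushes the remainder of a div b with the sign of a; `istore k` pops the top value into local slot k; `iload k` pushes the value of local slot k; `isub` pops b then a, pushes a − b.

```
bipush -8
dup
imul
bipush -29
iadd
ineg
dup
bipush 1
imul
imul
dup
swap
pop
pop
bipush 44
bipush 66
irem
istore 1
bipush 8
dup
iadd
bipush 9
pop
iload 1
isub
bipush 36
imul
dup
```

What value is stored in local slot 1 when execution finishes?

44

bipush -8  : -8
dup        : -8 -8
imul       : 64
bipush -29 : 64 -29
iadd       : 35
ineg       : -35
dup        : -35 -35
bipush 1   : -35 -35 1
imul       : -35 -35
imul       : 1225
dup        : 1225 1225
swap       : 1225 1225
pop        : 1225
pop        : (empty)
bipush 44  : 44
bipush 66  : 44 66
irem       : 44
istore 1   : (empty)
bipush 8   : 8
dup        : 8 8
iadd       : 16
bipush 9   : 16 9
pop        : 16
iload 1    : 16 44
isub       : -28
bipush 36  : -28 36
imul       : -1008
dup        : -1008 -1008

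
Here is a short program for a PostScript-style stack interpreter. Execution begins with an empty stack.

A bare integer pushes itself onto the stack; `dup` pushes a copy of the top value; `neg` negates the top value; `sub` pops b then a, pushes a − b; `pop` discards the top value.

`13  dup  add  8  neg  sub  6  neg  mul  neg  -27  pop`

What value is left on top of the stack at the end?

13  : 13
dup : 13 13
add : 26
8   : 26 8
neg : 26 -8
sub : 34
6   : 34 6
neg : 34 -6
mul : -204
neg : 204
-27 : 204 -27
pop : 204

204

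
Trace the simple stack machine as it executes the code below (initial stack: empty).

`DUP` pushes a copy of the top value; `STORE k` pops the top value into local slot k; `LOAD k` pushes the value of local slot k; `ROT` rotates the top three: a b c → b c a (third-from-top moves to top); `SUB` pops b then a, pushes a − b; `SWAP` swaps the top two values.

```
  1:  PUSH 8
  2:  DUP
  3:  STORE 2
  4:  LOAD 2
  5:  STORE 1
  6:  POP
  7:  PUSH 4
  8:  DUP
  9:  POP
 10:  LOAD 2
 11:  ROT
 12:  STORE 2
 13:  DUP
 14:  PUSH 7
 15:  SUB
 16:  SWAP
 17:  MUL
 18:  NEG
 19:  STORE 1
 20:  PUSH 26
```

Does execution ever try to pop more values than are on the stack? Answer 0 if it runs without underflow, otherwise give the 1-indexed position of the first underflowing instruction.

11

PUSH 8  → 8
DUP     → 8 8
STORE 2 → 8
LOAD 2  → 8 8
STORE 1 → 8
POP     → (empty)
PUSH 4  → 4
DUP     → 4 4
POP     → 4
LOAD 2  → 4 8
ROT  — needs 3 operands, stack has 2 → underflow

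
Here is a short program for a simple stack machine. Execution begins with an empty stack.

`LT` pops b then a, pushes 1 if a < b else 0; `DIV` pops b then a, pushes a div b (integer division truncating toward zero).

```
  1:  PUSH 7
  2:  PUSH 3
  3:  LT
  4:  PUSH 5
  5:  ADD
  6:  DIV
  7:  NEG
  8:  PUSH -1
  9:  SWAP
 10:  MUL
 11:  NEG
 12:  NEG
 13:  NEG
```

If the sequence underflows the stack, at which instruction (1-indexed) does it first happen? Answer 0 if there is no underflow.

PUSH 7 -> [7]
PUSH 3 -> [7, 3]
LT     -> [0]
PUSH 5 -> [0, 5]
ADD    -> [5]
DIV  — needs 2 operands, stack has 1 → underflow

6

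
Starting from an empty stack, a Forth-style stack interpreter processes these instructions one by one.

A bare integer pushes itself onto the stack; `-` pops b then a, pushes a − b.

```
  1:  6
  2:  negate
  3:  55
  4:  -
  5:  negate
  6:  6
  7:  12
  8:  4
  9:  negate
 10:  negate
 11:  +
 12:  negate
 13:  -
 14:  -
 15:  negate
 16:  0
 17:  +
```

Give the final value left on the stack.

6      → [6]
negate → [-6]
55     → [-6, 55]
-      → [-61]
negate → [61]
6      → [61, 6]
12     → [61, 6, 12]
4      → [61, 6, 12, 4]
negate → [61, 6, 12, -4]
negate → [61, 6, 12, 4]
+      → [61, 6, 16]
negate → [61, 6, -16]
-      → [61, 22]
-      → [39]
negate → [-39]
0      → [-39, 0]
+      → [-39]

-39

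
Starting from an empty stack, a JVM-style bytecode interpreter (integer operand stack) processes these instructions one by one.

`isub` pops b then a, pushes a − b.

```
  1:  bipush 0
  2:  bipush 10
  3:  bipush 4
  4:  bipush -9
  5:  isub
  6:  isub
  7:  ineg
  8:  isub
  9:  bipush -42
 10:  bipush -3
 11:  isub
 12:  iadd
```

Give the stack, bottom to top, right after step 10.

bipush 0   : [0]
bipush 10  : [0, 10]
bipush 4   : [0, 10, 4]
bipush -9  : [0, 10, 4, -9]
isub       : [0, 10, 13]
isub       : [0, -3]
ineg       : [0, 3]
isub       : [-3]
bipush -42 : [-3, -42]
bipush -3  : [-3, -42, -3]

[-3, -42, -3]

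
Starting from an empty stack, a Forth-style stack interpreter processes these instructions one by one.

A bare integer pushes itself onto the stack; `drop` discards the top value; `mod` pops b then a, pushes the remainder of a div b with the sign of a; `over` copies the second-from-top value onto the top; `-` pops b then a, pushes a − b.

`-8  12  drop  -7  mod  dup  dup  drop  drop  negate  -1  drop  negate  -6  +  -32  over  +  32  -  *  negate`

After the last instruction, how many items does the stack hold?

-8     → [-8]
12     → [-8, 12]
drop   → [-8]
-7     → [-8, -7]
mod    → [-1]
dup    → [-1, -1]
dup    → [-1, -1, -1]
drop   → [-1, -1]
drop   → [-1]
negate → [1]
-1     → [1, -1]
drop   → [1]
negate → [-1]
-6     → [-1, -6]
+      → [-7]
-32    → [-7, -32]
over   → [-7, -32, -7]
+      → [-7, -39]
32     → [-7, -39, 32]
-      → [-7, -71]
*      → [497]
negate → [-497]

1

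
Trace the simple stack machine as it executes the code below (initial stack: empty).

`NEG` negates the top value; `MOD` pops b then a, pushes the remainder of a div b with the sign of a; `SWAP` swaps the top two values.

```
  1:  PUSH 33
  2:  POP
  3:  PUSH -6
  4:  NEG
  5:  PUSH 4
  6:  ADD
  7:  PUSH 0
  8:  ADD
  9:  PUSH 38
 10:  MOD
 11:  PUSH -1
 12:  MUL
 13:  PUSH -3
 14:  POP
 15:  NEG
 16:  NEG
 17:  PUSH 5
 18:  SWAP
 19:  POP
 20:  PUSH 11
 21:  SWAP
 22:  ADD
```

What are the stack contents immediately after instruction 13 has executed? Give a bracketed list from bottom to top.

PUSH 33 -> [33]
POP     -> []
PUSH -6 -> [-6]
NEG     -> [6]
PUSH 4  -> [6, 4]
ADD     -> [10]
PUSH 0  -> [10, 0]
ADD     -> [10]
PUSH 38 -> [10, 38]
MOD     -> [10]
PUSH -1 -> [10, -1]
MUL     -> [-10]
PUSH -3 -> [-10, -3]

[-10, -3]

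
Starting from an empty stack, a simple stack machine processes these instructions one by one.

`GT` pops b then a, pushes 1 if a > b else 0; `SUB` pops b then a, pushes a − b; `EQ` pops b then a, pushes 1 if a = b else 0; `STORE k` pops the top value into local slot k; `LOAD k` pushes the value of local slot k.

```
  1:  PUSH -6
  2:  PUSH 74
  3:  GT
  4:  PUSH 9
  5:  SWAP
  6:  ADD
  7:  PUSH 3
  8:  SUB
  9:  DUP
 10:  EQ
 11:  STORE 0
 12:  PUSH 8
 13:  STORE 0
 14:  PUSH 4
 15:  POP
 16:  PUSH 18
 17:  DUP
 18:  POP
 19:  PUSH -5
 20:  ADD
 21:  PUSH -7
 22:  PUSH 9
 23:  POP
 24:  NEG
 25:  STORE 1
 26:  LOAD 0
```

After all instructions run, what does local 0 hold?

PUSH -6 → -6
PUSH 74 → -6 74
GT      → 0
PUSH 9  → 0 9
SWAP    → 9 0
ADD     → 9
PUSH 3  → 9 3
SUB     → 6
DUP     → 6 6
EQ      → 1
STORE 0 → (empty)
PUSH 8  → 8
STORE 0 → (empty)
PUSH 4  → 4
POP     → (empty)
PUSH 18 → 18
DUP     → 18 18
POP     → 18
PUSH -5 → 18 -5
ADD     → 13
PUSH -7 → 13 -7
PUSH 9  → 13 -7 9
POP     → 13 -7
NEG     → 13 7
STORE 1 → 13
LOAD 0  → 13 8

8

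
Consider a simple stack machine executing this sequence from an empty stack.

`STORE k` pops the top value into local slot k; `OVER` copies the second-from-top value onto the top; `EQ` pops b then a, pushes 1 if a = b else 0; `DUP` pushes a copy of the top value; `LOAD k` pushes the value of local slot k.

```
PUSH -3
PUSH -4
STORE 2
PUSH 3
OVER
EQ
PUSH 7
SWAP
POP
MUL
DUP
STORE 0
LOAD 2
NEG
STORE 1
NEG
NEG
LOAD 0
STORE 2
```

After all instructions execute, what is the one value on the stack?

PUSH -3 : [-3]
PUSH -4 : [-3, -4]
STORE 2 : [-3]
PUSH 3  : [-3, 3]
OVER    : [-3, 3, -3]
EQ      : [-3, 0]
PUSH 7  : [-3, 0, 7]
SWAP    : [-3, 7, 0]
POP     : [-3, 7]
MUL     : [-21]
DUP     : [-21, -21]
STORE 0 : [-21]
LOAD 2  : [-21, -4]
NEG     : [-21, 4]
STORE 1 : [-21]
NEG     : [21]
NEG     : [-21]
LOAD 0  : [-21, -21]
STORE 2 : [-21]

-21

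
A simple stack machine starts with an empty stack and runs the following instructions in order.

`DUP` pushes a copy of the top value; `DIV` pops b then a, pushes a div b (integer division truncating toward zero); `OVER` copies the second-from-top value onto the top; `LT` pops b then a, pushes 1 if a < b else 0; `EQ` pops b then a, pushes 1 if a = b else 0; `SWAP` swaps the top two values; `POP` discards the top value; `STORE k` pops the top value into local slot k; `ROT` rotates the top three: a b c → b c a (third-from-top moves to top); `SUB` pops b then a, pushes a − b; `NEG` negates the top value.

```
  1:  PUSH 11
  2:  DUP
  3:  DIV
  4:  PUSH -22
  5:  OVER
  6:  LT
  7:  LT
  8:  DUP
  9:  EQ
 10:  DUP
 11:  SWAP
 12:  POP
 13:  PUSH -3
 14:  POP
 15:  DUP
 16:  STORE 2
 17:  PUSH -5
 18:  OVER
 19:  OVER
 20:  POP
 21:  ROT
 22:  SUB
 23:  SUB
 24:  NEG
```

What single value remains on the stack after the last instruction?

PUSH 11  → 11
DUP      → 11 11
DIV      → 1
PUSH -22 → 1 -22
OVER     → 1 -22 1
LT       → 1 1
LT       → 0
DUP      → 0 0
EQ       → 1
DUP      → 1 1
SWAP     → 1 1
POP      → 1
PUSH -3  → 1 -3
POP      → 1
DUP      → 1 1
STORE 2  → 1
PUSH -5  → 1 -5
OVER     → 1 -5 1
OVER     → 1 -5 1 -5
POP      → 1 -5 1
ROT      → -5 1 1
SUB      → -5 0
SUB      → -5
NEG      → 5

5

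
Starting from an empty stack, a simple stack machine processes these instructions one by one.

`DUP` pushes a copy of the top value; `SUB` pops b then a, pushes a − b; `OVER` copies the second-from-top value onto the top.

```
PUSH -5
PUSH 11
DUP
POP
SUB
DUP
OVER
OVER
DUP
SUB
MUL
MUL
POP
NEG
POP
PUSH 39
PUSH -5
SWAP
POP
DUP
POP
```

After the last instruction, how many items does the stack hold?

1

PUSH -5 → -5
PUSH 11 → -5 11
DUP     → -5 11 11
POP     → -5 11
SUB     → -16
DUP     → -16 -16
OVER    → -16 -16 -16
OVER    → -16 -16 -16 -16
DUP     → -16 -16 -16 -16 -16
SUB     → -16 -16 -16 0
MUL     → -16 -16 0
MUL     → -16 0
POP     → -16
NEG     → 16
POP     → (empty)
PUSH 39 → 39
PUSH -5 → 39 -5
SWAP    → -5 39
POP     → -5
DUP     → -5 -5
POP     → -5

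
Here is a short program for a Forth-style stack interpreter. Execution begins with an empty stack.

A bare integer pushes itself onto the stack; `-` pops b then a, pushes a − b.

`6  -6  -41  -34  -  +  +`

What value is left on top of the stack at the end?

6   : [6]
-6  : [6, -6]
-41 : [6, -6, -41]
-34 : [6, -6, -41, -34]
-   : [6, -6, -7]
+   : [6, -13]
+   : [-7]

-7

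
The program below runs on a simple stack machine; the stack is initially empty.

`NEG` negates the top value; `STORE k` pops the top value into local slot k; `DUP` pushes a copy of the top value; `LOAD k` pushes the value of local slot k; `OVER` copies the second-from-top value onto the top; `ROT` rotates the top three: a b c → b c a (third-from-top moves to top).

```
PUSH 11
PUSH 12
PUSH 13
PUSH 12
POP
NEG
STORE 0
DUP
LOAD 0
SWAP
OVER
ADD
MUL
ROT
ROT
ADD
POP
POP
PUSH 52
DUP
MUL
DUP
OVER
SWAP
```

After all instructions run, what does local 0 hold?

-13

PUSH 11 → 11
PUSH 12 → 11 12
PUSH 13 → 11 12 13
PUSH 12 → 11 12 13 12
POP     → 11 12 13
NEG     → 11 12 -13
STORE 0 → 11 12
DUP     → 11 12 12
LOAD 0  → 11 12 12 -13
SWAP    → 11 12 -13 12
OVER    → 11 12 -13 12 -13
ADD     → 11 12 -13 -1
MUL     → 11 12 13
ROT     → 12 13 11
ROT     → 13 11 12
ADD     → 13 23
POP     → 13
POP     → (empty)
PUSH 52 → 52
DUP     → 52 52
MUL     → 2704
DUP     → 2704 2704
OVER    → 2704 2704 2704
SWAP    → 2704 2704 2704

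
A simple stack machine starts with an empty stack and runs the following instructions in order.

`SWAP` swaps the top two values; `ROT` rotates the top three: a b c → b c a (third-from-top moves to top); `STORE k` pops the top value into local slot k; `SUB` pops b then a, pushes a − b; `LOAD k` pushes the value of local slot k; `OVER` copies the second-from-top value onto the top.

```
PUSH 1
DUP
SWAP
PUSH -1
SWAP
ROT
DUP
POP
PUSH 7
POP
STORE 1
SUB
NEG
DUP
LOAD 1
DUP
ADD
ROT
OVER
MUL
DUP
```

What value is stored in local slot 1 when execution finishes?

PUSH 1  : [1]
DUP     : [1, 1]
SWAP    : [1, 1]
PUSH -1 : [1, 1, -1]
SWAP    : [1, -1, 1]
ROT     : [-1, 1, 1]
DUP     : [-1, 1, 1, 1]
POP     : [-1, 1, 1]
PUSH 7  : [-1, 1, 1, 7]
POP     : [-1, 1, 1]
STORE 1 : [-1, 1]
SUB     : [-2]
NEG     : [2]
DUP     : [2, 2]
LOAD 1  : [2, 2, 1]
DUP     : [2, 2, 1, 1]
ADD     : [2, 2, 2]
ROT     : [2, 2, 2]
OVER    : [2, 2, 2, 2]
MUL     : [2, 2, 4]
DUP     : [2, 2, 4, 4]

1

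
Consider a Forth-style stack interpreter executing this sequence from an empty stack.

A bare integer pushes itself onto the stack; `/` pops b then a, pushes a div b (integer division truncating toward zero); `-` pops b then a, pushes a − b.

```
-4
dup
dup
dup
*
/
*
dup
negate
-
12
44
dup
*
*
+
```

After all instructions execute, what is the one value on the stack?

-4     → [-4]
dup    → [-4, -4]
dup    → [-4, -4, -4]
dup    → [-4, -4, -4, -4]
*      → [-4, -4, 16]
/      → [-4, 0]
*      → [0]
dup    → [0, 0]
negate → [0, 0]
-      → [0]
12     → [0, 12]
44     → [0, 12, 44]
dup    → [0, 12, 44, 44]
*      → [0, 12, 1936]
*      → [0, 23232]
+      → [23232]

23232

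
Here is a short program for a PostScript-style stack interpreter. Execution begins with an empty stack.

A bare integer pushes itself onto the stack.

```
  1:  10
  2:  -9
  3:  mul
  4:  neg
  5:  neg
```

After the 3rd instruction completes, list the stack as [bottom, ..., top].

10  : 10
-9  : 10 -9
mul : -90

[-90]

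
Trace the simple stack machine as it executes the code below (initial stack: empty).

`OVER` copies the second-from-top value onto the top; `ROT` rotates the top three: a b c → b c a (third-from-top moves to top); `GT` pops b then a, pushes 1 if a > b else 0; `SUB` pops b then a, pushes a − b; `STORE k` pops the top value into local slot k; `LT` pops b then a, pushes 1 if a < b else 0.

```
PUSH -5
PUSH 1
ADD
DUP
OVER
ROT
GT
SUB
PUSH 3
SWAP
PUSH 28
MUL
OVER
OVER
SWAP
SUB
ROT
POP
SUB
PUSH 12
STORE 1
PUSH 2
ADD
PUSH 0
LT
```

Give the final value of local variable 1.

PUSH -5 → [-5]
PUSH 1  → [-5, 1]
ADD     → [-4]
DUP     → [-4, -4]
OVER    → [-4, -4, -4]
ROT     → [-4, -4, -4]
GT      → [-4, 0]
SUB     → [-4]
PUSH 3  → [-4, 3]
SWAP    → [3, -4]
PUSH 28 → [3, -4, 28]
MUL     → [3, -112]
OVER    → [3, -112, 3]
OVER    → [3, -112, 3, -112]
SWAP    → [3, -112, -112, 3]
SUB     → [3, -112, -115]
ROT     → [-112, -115, 3]
POP     → [-112, -115]
SUB     → [3]
PUSH 12 → [3, 12]
STORE 1 → [3]
PUSH 2  → [3, 2]
ADD     → [5]
PUSH 0  → [5, 0]
LT      → [0]

12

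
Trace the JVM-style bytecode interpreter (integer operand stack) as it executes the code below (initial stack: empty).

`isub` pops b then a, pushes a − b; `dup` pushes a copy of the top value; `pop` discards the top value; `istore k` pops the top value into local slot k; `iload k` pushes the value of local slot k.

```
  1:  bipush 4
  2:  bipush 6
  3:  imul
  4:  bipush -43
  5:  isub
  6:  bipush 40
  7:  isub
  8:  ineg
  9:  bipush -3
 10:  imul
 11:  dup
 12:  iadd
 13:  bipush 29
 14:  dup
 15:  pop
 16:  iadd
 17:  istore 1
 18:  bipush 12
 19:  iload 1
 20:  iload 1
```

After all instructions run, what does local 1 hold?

bipush 4   → 4
bipush 6   → 4 6
imul       → 24
bipush -43 → 24 -43
isub       → 67
bipush 40  → 67 40
isub       → 27
ineg       → -27
bipush -3  → -27 -3
imul       → 81
dup        → 81 81
iadd       → 162
bipush 29  → 162 29
dup        → 162 29 29
pop        → 162 29
iadd       → 191
istore 1   → (empty)
bipush 12  → 12
iload 1    → 12 191
iload 1    → 12 191 191

191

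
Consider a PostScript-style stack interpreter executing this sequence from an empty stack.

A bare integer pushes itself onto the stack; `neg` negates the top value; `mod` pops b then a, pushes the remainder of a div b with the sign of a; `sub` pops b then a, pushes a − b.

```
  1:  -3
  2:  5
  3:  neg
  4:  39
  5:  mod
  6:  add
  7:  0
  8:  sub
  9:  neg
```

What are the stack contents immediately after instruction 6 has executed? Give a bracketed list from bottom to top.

[-8]

-3  → [-3]
5   → [-3, 5]
neg → [-3, -5]
39  → [-3, -5, 39]
mod → [-3, -5]
add → [-8]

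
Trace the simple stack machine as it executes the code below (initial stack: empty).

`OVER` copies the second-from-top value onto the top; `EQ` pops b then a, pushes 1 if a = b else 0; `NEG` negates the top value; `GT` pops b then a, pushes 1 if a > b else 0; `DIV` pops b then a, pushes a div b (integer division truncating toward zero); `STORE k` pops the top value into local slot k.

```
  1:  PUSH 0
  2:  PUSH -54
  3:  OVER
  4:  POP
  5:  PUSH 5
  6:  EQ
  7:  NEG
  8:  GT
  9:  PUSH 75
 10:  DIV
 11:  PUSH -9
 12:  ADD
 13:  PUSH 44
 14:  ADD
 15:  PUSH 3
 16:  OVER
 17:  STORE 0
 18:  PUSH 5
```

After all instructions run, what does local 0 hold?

PUSH 0   : 0
PUSH -54 : 0 -54
OVER     : 0 -54 0
POP      : 0 -54
PUSH 5   : 0 -54 5
EQ       : 0 0
NEG      : 0 0
GT       : 0
PUSH 75  : 0 75
DIV      : 0
PUSH -9  : 0 -9
ADD      : -9
PUSH 44  : -9 44
ADD      : 35
PUSH 3   : 35 3
OVER     : 35 3 35
STORE 0  : 35 3
PUSH 5   : 35 3 5

35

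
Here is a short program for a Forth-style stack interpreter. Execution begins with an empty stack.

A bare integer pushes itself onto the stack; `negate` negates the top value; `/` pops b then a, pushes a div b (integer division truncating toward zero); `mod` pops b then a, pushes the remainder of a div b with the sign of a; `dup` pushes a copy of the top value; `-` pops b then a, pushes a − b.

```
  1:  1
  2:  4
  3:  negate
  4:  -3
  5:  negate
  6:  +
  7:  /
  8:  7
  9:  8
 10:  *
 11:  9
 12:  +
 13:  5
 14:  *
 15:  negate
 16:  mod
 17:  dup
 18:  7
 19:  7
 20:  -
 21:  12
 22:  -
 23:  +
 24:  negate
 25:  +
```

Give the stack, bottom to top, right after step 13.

1      -> 1
4      -> 1 4
negate -> 1 -4
-3     -> 1 -4 -3
negate -> 1 -4 3
+      -> 1 -1
/      -> -1
7      -> -1 7
8      -> -1 7 8
*      -> -1 56
9      -> -1 56 9
+      -> -1 65
5      -> -1 65 5

[-1, 65, 5]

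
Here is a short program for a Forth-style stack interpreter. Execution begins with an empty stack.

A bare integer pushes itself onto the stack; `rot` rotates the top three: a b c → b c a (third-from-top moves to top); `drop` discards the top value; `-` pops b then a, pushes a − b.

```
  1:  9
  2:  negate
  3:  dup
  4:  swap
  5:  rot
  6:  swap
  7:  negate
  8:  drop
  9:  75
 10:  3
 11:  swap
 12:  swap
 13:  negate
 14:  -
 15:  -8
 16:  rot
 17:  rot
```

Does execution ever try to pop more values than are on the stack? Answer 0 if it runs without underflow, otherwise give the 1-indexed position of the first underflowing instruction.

5

9      -> 9
negate -> -9
dup    -> -9 -9
swap   -> -9 -9
rot  — needs 3 operands, stack has 2 → underflow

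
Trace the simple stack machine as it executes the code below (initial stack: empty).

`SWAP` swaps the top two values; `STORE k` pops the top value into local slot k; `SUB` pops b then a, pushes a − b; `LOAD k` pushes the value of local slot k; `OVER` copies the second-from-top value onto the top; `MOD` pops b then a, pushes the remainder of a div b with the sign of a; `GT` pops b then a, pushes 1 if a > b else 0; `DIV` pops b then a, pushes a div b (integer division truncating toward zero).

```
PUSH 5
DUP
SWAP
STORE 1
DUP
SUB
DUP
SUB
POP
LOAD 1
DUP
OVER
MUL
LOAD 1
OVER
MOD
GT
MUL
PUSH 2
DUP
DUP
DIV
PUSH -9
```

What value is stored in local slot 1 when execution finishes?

5

PUSH 5  → 5
DUP     → 5 5
SWAP    → 5 5
STORE 1 → 5
DUP     → 5 5
SUB     → 0
DUP     → 0 0
SUB     → 0
POP     → (empty)
LOAD 1  → 5
DUP     → 5 5
OVER    → 5 5 5
MUL     → 5 25
LOAD 1  → 5 25 5
OVER    → 5 25 5 25
MOD     → 5 25 5
GT      → 5 1
MUL     → 5
PUSH 2  → 5 2
DUP     → 5 2 2
DUP     → 5 2 2 2
DIV     → 5 2 1
PUSH -9 → 5 2 1 -9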